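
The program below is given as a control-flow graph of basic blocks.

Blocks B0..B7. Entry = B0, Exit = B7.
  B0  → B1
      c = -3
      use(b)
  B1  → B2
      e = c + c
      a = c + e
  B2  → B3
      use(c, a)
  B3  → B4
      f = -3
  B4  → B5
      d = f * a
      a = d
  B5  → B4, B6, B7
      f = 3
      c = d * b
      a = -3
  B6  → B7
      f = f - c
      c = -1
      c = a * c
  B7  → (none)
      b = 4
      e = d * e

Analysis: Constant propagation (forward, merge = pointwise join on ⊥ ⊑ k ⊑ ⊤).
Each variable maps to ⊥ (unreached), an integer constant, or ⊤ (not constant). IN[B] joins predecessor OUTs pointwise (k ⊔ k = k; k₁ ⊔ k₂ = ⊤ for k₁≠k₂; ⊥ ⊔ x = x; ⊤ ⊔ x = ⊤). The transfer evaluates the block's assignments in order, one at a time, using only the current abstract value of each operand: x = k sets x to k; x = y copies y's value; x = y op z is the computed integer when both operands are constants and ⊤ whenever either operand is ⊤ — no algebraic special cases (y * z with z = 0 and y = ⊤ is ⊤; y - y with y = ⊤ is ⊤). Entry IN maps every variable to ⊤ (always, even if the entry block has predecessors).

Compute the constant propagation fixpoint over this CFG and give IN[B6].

Answer: {a: -3, b: ⊤, c: ⊤, d: ⊤, e: -6, f: 3}

Derivation:
Fixpoint table:
  B0:  IN=(all ⊤)  OUT={c:-3; rest ⊤}
  B1:  IN={c:-3; rest ⊤}  OUT={a:-9, c:-3, e:-6; rest ⊤}
  B2:  IN={a:-9, c:-3, e:-6; rest ⊤}  OUT={a:-9, c:-3, e:-6; rest ⊤}
  B3:  IN={a:-9, c:-3, e:-6; rest ⊤}  OUT={a:-9, c:-3, e:-6, f:-3; rest ⊤}
  B4:  IN={e:-6; rest ⊤}  OUT={e:-6; rest ⊤}
  B5:  IN={e:-6; rest ⊤}  OUT={a:-3, e:-6, f:3; rest ⊤}
  B6:  IN={a:-3, e:-6, f:3; rest ⊤}  OUT={a:-3, c:3, e:-6; rest ⊤}
  B7:  IN={a:-3, e:-6; rest ⊤}  OUT={a:-3, b:4; rest ⊤}

Merge at B6: IN[B6] = OUT[B5] = {a: -3, b: ⊤, c: ⊤, d: ⊤, e: -6, f: 3}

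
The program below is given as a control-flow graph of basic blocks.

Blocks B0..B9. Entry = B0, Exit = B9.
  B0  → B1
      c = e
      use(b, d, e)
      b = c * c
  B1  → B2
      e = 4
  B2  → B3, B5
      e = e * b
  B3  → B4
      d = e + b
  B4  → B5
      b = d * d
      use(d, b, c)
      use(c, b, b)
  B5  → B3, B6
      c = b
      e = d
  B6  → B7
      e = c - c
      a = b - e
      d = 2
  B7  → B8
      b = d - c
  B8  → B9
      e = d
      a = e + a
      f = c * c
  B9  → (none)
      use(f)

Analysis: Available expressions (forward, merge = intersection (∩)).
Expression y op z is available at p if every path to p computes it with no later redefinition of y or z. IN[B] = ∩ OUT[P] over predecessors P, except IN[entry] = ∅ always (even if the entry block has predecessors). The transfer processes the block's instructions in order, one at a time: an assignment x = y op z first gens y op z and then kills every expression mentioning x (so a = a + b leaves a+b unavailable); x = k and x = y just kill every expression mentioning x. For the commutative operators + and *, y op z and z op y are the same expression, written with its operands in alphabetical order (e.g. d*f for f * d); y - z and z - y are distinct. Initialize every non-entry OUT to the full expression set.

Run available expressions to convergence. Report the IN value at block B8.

Fixpoint table:
  B0:   IN={}   OUT={c*c}
  B1:   IN={c*c}   OUT={c*c}
  B2:   IN={c*c}   OUT={c*c}
  B3:   IN={}   OUT={b+e}
  B4:   IN={b+e}   OUT={d*d}
  B5:   IN={}   OUT={}
  B6:   IN={}   OUT={b-e, c-c}
  B7:   IN={b-e, c-c}   OUT={c-c, d-c}
  B8:   IN={c-c, d-c}   OUT={c*c, c-c, d-c}
  B9:   IN={c*c, c-c, d-c}   OUT={c*c, c-c, d-c}

Merge at B8: IN[B8] = OUT[B7] = {c-c, d-c}

Answer: {c-c, d-c}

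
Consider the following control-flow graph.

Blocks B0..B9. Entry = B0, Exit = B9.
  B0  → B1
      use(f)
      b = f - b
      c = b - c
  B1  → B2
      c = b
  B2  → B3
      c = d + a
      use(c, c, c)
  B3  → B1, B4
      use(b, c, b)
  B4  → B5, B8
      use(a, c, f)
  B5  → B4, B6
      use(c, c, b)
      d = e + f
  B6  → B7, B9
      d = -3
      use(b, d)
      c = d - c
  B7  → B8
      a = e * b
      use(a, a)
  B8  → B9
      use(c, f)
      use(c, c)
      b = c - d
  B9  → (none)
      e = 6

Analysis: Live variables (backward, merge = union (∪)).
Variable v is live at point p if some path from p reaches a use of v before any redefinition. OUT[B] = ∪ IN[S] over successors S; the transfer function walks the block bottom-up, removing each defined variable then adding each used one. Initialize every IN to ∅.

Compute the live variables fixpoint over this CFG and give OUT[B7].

Answer: {c, d, f}

Trace:
Converged values:
  B0:   IN={a, b, c, d, e, f}   OUT={a, b, d, e, f}
  B1:   IN={a, b, d, e, f}   OUT={a, b, d, e, f}
  B2:   IN={a, b, d, e, f}   OUT={a, b, c, d, e, f}
  B3:   IN={a, b, c, d, e, f}   OUT={a, b, c, d, e, f}
  B4:   IN={a, b, c, d, e, f}   OUT={a, b, c, d, e, f}
  B5:   IN={a, b, c, e, f}   OUT={a, b, c, d, e, f}
  B6:   IN={b, c, e, f}   OUT={b, c, d, e, f}
  B7:   IN={b, c, d, e, f}   OUT={c, d, f}
  B8:   IN={c, d, f}   OUT={}
  B9:   IN={}   OUT={}

Merge at B7: OUT[B7] = IN[B8] = {c, d, f}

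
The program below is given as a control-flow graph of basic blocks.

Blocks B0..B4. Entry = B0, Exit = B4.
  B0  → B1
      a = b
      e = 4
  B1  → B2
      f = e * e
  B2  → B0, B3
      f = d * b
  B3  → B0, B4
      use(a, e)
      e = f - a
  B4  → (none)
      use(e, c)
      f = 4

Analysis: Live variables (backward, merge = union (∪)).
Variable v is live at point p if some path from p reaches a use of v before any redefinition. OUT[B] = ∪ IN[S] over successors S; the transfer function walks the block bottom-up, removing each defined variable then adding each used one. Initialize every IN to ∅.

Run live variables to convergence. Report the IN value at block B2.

Converged values:
  B0:  IN={b, c, d}  OUT={a, b, c, d, e}
  B1:  IN={a, b, c, d, e}  OUT={a, b, c, d, e}
  B2:  IN={a, b, c, d, e}  OUT={a, b, c, d, e, f}
  B3:  IN={a, b, c, d, e, f}  OUT={b, c, d, e}
  B4:  IN={c, e}  OUT={}

Merge at B2: OUT[B2] = IN[B0] ⊔ IN[B3] = {a, b, c, d, e, f}
Applying B2's transfer function to that OUT value gives IN[B2] (row B2 above).

Answer: {a, b, c, d, e}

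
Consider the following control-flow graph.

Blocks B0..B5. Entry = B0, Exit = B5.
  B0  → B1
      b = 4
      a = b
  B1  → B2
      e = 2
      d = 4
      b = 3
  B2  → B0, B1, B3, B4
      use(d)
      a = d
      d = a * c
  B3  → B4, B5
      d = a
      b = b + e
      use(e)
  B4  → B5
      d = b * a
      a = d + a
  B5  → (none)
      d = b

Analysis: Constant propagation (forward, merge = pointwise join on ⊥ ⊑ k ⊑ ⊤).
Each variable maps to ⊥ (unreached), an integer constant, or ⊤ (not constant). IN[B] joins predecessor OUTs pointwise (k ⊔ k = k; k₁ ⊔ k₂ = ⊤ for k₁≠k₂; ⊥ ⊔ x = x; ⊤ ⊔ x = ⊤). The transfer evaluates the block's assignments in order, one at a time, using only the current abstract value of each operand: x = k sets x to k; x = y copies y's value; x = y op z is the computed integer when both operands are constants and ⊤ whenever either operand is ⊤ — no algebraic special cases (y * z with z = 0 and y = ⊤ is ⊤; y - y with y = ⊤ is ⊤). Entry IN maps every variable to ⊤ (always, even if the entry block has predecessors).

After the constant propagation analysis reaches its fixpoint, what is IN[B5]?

Fixpoint table:
  B0:  IN=(all ⊤)  OUT={a:4, b:4; rest ⊤}
  B1:  IN={a:4; rest ⊤}  OUT={a:4, b:3, d:4, e:2; rest ⊤}
  B2:  IN={a:4, b:3, d:4, e:2; rest ⊤}  OUT={a:4, b:3, e:2; rest ⊤}
  B3:  IN={a:4, b:3, e:2; rest ⊤}  OUT={a:4, b:5, d:4, e:2; rest ⊤}
  B4:  IN={a:4, e:2; rest ⊤}  OUT={e:2; rest ⊤}
  B5:  IN={e:2; rest ⊤}  OUT={e:2; rest ⊤}

Merge at B5: IN[B5] = OUT[B3] ⊔ OUT[B4] = {a: ⊤, b: ⊤, c: ⊤, d: ⊤, e: 2, f: ⊤}

Answer: {a: ⊤, b: ⊤, c: ⊤, d: ⊤, e: 2, f: ⊤}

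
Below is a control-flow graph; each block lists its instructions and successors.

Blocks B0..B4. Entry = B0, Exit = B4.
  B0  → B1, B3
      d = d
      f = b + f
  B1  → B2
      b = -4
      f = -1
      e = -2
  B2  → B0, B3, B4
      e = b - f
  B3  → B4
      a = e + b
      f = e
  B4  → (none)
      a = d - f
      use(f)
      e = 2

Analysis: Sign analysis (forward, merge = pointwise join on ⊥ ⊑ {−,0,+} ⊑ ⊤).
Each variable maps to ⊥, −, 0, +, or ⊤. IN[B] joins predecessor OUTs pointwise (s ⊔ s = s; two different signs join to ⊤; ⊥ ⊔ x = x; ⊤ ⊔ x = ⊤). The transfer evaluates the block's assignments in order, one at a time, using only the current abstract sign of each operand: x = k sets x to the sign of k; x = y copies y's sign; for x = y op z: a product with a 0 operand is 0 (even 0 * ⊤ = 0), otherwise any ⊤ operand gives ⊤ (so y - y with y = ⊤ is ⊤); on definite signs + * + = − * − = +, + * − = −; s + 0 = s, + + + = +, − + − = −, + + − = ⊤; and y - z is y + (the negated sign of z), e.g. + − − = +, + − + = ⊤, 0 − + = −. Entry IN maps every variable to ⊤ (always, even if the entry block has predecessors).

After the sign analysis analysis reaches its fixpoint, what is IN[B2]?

Converged values:
  B0:   IN=(all ⊤)   OUT=(all ⊤)
  B1:   IN=(all ⊤)   OUT={b:-, e:-, f:-; rest ⊤}
  B2:   IN={b:-, e:-, f:-; rest ⊤}   OUT={b:-, f:-; rest ⊤}
  B3:   IN=(all ⊤)   OUT=(all ⊤)
  B4:   IN=(all ⊤)   OUT={e:+; rest ⊤}

Merge at B2: IN[B2] = OUT[B1] = {a: ⊤, b: -, c: ⊤, d: ⊤, e: -, f: -}

Answer: {a: ⊤, b: -, c: ⊤, d: ⊤, e: -, f: -}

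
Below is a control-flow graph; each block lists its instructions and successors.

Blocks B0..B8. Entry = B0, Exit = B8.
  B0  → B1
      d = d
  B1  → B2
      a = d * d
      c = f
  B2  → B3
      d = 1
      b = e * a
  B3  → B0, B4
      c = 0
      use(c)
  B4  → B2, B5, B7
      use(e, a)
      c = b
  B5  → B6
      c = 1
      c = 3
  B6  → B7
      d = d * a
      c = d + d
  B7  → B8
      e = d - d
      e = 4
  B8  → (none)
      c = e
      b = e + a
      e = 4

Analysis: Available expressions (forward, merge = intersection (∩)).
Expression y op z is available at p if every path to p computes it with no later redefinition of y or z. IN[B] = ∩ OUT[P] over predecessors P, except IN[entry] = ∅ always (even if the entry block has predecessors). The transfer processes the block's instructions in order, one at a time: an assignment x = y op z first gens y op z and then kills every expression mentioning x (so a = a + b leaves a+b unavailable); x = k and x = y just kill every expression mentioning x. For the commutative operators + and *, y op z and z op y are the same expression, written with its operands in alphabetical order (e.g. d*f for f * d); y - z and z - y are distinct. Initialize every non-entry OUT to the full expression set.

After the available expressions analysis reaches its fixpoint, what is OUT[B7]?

Answer: {d-d}

Trace:
Fixpoint table:
  B0:  IN={}  OUT={}
  B1:  IN={}  OUT={d*d}
  B2:  IN={}  OUT={a*e}
  B3:  IN={a*e}  OUT={a*e}
  B4:  IN={a*e}  OUT={a*e}
  B5:  IN={a*e}  OUT={a*e}
  B6:  IN={a*e}  OUT={a*e, d+d}
  B7:  IN={a*e}  OUT={d-d}
  B8:  IN={d-d}  OUT={d-d}

Merge at B7: IN[B7] = OUT[B4] ∩ OUT[B6] = {a*e}
Applying B7's transfer function to that IN value gives OUT[B7] (row B7 above).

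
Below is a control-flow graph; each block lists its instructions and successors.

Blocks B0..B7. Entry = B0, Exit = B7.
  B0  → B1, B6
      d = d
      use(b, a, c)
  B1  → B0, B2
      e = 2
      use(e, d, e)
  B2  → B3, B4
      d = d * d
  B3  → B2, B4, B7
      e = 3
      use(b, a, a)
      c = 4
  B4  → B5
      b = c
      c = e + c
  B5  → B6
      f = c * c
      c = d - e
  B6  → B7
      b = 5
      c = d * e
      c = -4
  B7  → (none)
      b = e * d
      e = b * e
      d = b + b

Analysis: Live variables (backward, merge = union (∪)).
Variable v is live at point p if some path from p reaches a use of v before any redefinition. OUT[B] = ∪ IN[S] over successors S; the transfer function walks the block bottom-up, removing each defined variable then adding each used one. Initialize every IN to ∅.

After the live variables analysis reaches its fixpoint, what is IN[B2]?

Answer: {a, b, c, d, e}

Derivation:
Converged values:
  B0:   IN={a, b, c, d, e}   OUT={a, b, c, d, e}
  B1:   IN={a, b, c, d}   OUT={a, b, c, d, e}
  B2:   IN={a, b, c, d, e}   OUT={a, b, c, d, e}
  B3:   IN={a, b, d}   OUT={a, b, c, d, e}
  B4:   IN={c, d, e}   OUT={c, d, e}
  B5:   IN={c, d, e}   OUT={d, e}
  B6:   IN={d, e}   OUT={d, e}
  B7:   IN={d, e}   OUT={}

Merge at B2: OUT[B2] = IN[B3] ⊔ IN[B4] = {a, b, c, d, e}
Applying B2's transfer function to that OUT value gives IN[B2] (row B2 above).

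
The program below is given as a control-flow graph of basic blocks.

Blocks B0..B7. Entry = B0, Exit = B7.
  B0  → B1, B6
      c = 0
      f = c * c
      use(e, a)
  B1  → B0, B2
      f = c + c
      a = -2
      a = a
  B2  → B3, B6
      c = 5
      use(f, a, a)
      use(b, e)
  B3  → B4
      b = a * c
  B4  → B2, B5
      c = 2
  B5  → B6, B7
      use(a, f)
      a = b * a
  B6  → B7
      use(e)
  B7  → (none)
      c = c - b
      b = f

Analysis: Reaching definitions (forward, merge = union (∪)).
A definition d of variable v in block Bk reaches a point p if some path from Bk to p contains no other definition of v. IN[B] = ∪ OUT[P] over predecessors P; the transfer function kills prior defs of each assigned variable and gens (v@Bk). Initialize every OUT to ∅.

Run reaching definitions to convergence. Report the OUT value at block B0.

Fixpoint table:
  B0: | IN={a@B1, c@B0, f@B1} | OUT={a@B1, c@B0, f@B0}
  B1: | IN={a@B1, c@B0, f@B0} | OUT={a@B1, c@B0, f@B1}
  B2: | IN={a@B1, b@B3, c@B0, c@B4, f@B1} | OUT={a@B1, b@B3, c@B2, f@B1}
  B3: | IN={a@B1, b@B3, c@B2, f@B1} | OUT={a@B1, b@B3, c@B2, f@B1}
  B4: | IN={a@B1, b@B3, c@B2, f@B1} | OUT={a@B1, b@B3, c@B4, f@B1}
  B5: | IN={a@B1, b@B3, c@B4, f@B1} | OUT={a@B5, b@B3, c@B4, f@B1}
  B6: | IN={a@B1, a@B5, b@B3, c@B0, c@B2, c@B4, f@B0, f@B1} | OUT={a@B1, a@B5, b@B3, c@B0, c@B2, c@B4, f@B0, f@B1}
  B7: | IN={a@B1, a@B5, b@B3, c@B0, c@B2, c@B4, f@B0, f@B1} | OUT={a@B1, a@B5, b@B7, c@B7, f@B0, f@B1}

Merge at B0 (entry node, so the boundary value {} is joined with the incoming edge(s)): IN[B0] = {} ⊔ OUT[B1] = {a@B1, c@B0, f@B1}
Applying B0's transfer function to that IN value gives OUT[B0] (row B0 above).

Answer: {a@B1, c@B0, f@B0}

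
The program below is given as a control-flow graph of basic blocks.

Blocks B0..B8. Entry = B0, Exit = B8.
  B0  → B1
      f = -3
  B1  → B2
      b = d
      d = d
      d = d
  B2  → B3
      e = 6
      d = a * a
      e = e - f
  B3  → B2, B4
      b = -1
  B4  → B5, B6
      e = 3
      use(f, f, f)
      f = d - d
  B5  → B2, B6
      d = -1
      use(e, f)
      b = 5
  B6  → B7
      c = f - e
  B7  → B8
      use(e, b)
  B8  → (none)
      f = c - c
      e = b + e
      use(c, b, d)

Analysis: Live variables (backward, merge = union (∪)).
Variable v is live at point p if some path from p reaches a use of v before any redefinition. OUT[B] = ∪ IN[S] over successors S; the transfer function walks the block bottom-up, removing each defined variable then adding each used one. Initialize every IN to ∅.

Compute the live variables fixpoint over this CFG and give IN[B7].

Answer: {b, c, d, e}

Trace:
Converged values:
  B0:   IN={a, d}   OUT={a, d, f}
  B1:   IN={a, d, f}   OUT={a, f}
  B2:   IN={a, f}   OUT={a, d, f}
  B3:   IN={a, d, f}   OUT={a, b, d, f}
  B4:   IN={a, b, d, f}   OUT={a, b, d, e, f}
  B5:   IN={a, e, f}   OUT={a, b, d, e, f}
  B6:   IN={b, d, e, f}   OUT={b, c, d, e}
  B7:   IN={b, c, d, e}   OUT={b, c, d, e}
  B8:   IN={b, c, d, e}   OUT={}

Merge at B7: OUT[B7] = IN[B8] = {b, c, d, e}
Applying B7's transfer function to that OUT value gives IN[B7] (row B7 above).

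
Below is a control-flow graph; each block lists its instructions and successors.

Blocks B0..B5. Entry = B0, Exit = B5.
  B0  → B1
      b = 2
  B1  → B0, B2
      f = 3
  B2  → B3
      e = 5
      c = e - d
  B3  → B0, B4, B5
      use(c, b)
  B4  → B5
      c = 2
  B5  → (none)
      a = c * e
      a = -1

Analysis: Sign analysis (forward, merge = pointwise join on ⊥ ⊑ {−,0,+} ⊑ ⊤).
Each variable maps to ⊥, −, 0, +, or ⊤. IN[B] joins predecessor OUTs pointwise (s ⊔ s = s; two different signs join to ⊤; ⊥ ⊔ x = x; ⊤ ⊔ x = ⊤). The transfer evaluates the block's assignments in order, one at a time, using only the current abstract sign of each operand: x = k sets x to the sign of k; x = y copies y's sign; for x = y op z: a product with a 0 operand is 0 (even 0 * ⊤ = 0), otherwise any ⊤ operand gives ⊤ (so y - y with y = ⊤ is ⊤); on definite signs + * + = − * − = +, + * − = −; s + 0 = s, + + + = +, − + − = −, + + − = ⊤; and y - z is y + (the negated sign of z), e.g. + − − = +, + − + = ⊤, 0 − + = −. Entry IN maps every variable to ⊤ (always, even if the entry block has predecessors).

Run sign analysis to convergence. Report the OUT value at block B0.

Answer: {a: ⊤, b: +, c: ⊤, d: ⊤, e: ⊤, f: ⊤}

Trace:
Converged values:
  B0: | IN=(all ⊤) | OUT={b:+; rest ⊤}
  B1: | IN={b:+; rest ⊤} | OUT={b:+, f:+; rest ⊤}
  B2: | IN={b:+, f:+; rest ⊤} | OUT={b:+, e:+, f:+; rest ⊤}
  B3: | IN={b:+, e:+, f:+; rest ⊤} | OUT={b:+, e:+, f:+; rest ⊤}
  B4: | IN={b:+, e:+, f:+; rest ⊤} | OUT={b:+, c:+, e:+, f:+; rest ⊤}
  B5: | IN={b:+, e:+, f:+; rest ⊤} | OUT={a:-, b:+, e:+, f:+; rest ⊤}

Merge at B0 (entry node, so the boundary value (all ⊤) is joined with the incoming edge(s)): IN[B0] = (all ⊤) ⊔ OUT[B1] ⊔ OUT[B3] = {a: ⊤, b: ⊤, c: ⊤, d: ⊤, e: ⊤, f: ⊤}
Applying B0's transfer function to that IN value gives OUT[B0] (row B0 above).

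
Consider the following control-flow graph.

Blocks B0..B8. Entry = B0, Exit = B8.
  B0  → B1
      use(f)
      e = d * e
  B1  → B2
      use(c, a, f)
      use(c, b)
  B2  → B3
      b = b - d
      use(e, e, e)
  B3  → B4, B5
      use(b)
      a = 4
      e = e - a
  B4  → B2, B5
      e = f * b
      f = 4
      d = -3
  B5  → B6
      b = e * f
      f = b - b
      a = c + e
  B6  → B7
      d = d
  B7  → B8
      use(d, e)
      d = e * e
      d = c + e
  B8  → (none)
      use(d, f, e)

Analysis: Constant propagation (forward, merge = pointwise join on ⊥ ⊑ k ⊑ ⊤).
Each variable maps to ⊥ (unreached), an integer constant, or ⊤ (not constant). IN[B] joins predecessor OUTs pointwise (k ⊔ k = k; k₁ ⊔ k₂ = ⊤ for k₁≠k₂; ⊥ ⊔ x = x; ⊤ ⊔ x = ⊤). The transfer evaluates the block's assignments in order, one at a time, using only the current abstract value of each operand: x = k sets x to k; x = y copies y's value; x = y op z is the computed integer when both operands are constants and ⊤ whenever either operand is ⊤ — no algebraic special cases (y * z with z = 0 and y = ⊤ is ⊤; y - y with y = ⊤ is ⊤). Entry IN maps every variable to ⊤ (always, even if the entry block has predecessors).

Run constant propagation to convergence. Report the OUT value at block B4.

Converged values:
  B0:  IN=(all ⊤)  OUT=(all ⊤)
  B1:  IN=(all ⊤)  OUT=(all ⊤)
  B2:  IN=(all ⊤)  OUT=(all ⊤)
  B3:  IN=(all ⊤)  OUT={a:4; rest ⊤}
  B4:  IN={a:4; rest ⊤}  OUT={a:4, d:-3, f:4; rest ⊤}
  B5:  IN={a:4; rest ⊤}  OUT=(all ⊤)
  B6:  IN=(all ⊤)  OUT=(all ⊤)
  B7:  IN=(all ⊤)  OUT=(all ⊤)
  B8:  IN=(all ⊤)  OUT=(all ⊤)

Merge at B4: IN[B4] = OUT[B3] = {a: 4, b: ⊤, c: ⊤, d: ⊤, e: ⊤, f: ⊤}
Applying B4's transfer function to that IN value gives OUT[B4] (row B4 above).

Answer: {a: 4, b: ⊤, c: ⊤, d: -3, e: ⊤, f: 4}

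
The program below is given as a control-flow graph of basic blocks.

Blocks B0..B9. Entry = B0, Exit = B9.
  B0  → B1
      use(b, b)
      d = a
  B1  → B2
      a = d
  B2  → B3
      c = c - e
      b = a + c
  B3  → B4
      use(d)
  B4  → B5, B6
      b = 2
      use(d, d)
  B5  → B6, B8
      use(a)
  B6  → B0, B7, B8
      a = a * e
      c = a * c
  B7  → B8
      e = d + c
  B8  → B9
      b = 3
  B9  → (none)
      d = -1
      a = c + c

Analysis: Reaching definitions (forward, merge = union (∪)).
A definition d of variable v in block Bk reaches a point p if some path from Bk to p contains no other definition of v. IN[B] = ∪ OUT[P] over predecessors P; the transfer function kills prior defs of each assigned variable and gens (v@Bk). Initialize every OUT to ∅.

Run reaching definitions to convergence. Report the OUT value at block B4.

Answer: {a@B1, b@B4, c@B2, d@B0}

Trace:
Converged values:
  B0:  IN={a@B6, b@B4, c@B6, d@B0}  OUT={a@B6, b@B4, c@B6, d@B0}
  B1:  IN={a@B6, b@B4, c@B6, d@B0}  OUT={a@B1, b@B4, c@B6, d@B0}
  B2:  IN={a@B1, b@B4, c@B6, d@B0}  OUT={a@B1, b@B2, c@B2, d@B0}
  B3:  IN={a@B1, b@B2, c@B2, d@B0}  OUT={a@B1, b@B2, c@B2, d@B0}
  B4:  IN={a@B1, b@B2, c@B2, d@B0}  OUT={a@B1, b@B4, c@B2, d@B0}
  B5:  IN={a@B1, b@B4, c@B2, d@B0}  OUT={a@B1, b@B4, c@B2, d@B0}
  B6:  IN={a@B1, b@B4, c@B2, d@B0}  OUT={a@B6, b@B4, c@B6, d@B0}
  B7:  IN={a@B6, b@B4, c@B6, d@B0}  OUT={a@B6, b@B4, c@B6, d@B0, e@B7}
  B8:  IN={a@B1, a@B6, b@B4, c@B2, c@B6, d@B0, e@B7}  OUT={a@B1, a@B6, b@B8, c@B2, c@B6, d@B0, e@B7}
  B9:  IN={a@B1, a@B6, b@B8, c@B2, c@B6, d@B0, e@B7}  OUT={a@B9, b@B8, c@B2, c@B6, d@B9, e@B7}

Merge at B4: IN[B4] = OUT[B3] = {a@B1, b@B2, c@B2, d@B0}
Applying B4's transfer function to that IN value gives OUT[B4] (row B4 above).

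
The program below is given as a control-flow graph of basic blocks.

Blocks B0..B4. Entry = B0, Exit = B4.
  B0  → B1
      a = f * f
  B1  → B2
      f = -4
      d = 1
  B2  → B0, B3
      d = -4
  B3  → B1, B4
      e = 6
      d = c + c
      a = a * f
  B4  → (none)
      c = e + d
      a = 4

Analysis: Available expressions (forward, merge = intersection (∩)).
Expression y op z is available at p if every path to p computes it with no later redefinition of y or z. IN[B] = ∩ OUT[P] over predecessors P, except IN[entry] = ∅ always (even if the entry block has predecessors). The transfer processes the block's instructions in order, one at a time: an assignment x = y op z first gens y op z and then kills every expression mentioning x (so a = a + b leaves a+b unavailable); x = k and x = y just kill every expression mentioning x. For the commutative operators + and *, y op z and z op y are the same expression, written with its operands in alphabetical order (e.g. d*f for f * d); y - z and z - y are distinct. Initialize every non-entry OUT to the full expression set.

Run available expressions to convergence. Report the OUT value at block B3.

Answer: {c+c}

Trace:
Converged values:
  B0:  IN={}  OUT={f*f}
  B1:  IN={}  OUT={}
  B2:  IN={}  OUT={}
  B3:  IN={}  OUT={c+c}
  B4:  IN={c+c}  OUT={d+e}

Merge at B3: IN[B3] = OUT[B2] = {}
Applying B3's transfer function to that IN value gives OUT[B3] (row B3 above).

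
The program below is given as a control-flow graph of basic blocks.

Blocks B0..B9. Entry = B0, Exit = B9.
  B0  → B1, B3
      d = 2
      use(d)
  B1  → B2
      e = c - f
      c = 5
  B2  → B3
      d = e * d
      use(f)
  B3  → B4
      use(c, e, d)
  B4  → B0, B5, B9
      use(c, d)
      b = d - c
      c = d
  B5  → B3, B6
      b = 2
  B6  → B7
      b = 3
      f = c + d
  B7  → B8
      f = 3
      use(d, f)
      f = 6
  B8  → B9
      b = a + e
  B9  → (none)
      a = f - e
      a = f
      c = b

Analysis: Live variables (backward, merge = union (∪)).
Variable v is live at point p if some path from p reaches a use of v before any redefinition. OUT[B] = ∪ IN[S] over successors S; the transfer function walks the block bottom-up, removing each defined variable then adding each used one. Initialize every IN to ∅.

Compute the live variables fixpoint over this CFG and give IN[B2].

Converged values:
  B0:  IN={a, c, e, f}  OUT={a, c, d, e, f}
  B1:  IN={a, c, d, f}  OUT={a, c, d, e, f}
  B2:  IN={a, c, d, e, f}  OUT={a, c, d, e, f}
  B3:  IN={a, c, d, e, f}  OUT={a, c, d, e, f}
  B4:  IN={a, c, d, e, f}  OUT={a, b, c, d, e, f}
  B5:  IN={a, c, d, e, f}  OUT={a, c, d, e, f}
  B6:  IN={a, c, d, e}  OUT={a, d, e}
  B7:  IN={a, d, e}  OUT={a, e, f}
  B8:  IN={a, e, f}  OUT={b, e, f}
  B9:  IN={b, e, f}  OUT={}

Merge at B2: OUT[B2] = IN[B3] = {a, c, d, e, f}
Applying B2's transfer function to that OUT value gives IN[B2] (row B2 above).

Answer: {a, c, d, e, f}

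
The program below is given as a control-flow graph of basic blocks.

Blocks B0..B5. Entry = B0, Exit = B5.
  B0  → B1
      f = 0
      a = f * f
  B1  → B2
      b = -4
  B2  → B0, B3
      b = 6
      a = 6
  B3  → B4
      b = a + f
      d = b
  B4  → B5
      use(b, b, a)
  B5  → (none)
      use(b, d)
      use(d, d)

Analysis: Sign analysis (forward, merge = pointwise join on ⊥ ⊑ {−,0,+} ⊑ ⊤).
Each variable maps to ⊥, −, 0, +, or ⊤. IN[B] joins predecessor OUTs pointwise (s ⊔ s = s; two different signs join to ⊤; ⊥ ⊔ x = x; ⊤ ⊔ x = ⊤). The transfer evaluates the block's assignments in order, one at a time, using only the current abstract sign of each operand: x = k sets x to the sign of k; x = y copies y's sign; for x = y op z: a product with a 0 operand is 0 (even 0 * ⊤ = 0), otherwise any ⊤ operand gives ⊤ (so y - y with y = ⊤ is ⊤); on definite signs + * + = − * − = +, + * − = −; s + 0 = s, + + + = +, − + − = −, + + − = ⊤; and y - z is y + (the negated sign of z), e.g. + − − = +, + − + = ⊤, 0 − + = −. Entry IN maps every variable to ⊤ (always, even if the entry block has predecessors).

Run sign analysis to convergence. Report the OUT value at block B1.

Answer: {a: 0, b: -, c: ⊤, d: ⊤, e: ⊤, f: 0}

Working:
Per-block solution:
  B0:  IN=(all ⊤)  OUT={a:0, f:0; rest ⊤}
  B1:  IN={a:0, f:0; rest ⊤}  OUT={a:0, b:-, f:0; rest ⊤}
  B2:  IN={a:0, b:-, f:0; rest ⊤}  OUT={a:+, b:+, f:0; rest ⊤}
  B3:  IN={a:+, b:+, f:0; rest ⊤}  OUT={a:+, b:+, d:+, f:0; rest ⊤}
  B4:  IN={a:+, b:+, d:+, f:0; rest ⊤}  OUT={a:+, b:+, d:+, f:0; rest ⊤}
  B5:  IN={a:+, b:+, d:+, f:0; rest ⊤}  OUT={a:+, b:+, d:+, f:0; rest ⊤}

Merge at B1: IN[B1] = OUT[B0] = {a: 0, b: ⊤, c: ⊤, d: ⊤, e: ⊤, f: 0}
Applying B1's transfer function to that IN value gives OUT[B1] (row B1 above).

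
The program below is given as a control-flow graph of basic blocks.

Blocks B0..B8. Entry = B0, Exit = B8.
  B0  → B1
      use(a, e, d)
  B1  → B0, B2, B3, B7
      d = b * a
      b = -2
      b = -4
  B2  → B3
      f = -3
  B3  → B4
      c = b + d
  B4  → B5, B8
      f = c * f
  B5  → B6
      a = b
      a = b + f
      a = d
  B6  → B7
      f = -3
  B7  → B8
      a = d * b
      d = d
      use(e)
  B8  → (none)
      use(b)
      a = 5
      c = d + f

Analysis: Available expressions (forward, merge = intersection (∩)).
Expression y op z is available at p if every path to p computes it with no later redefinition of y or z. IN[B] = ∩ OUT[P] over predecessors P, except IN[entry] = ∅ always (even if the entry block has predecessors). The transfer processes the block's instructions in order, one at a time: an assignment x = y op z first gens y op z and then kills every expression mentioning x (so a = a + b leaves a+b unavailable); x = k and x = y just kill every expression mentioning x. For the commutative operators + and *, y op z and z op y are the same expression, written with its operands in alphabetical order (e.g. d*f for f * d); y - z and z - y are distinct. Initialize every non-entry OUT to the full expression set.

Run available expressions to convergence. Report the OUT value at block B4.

Fixpoint table:
  B0: | IN={} | OUT={}
  B1: | IN={} | OUT={}
  B2: | IN={} | OUT={}
  B3: | IN={} | OUT={b+d}
  B4: | IN={b+d} | OUT={b+d}
  B5: | IN={b+d} | OUT={b+d, b+f}
  B6: | IN={b+d, b+f} | OUT={b+d}
  B7: | IN={} | OUT={}
  B8: | IN={} | OUT={d+f}

Merge at B4: IN[B4] = OUT[B3] = {b+d}
Applying B4's transfer function to that IN value gives OUT[B4] (row B4 above).

Answer: {b+d}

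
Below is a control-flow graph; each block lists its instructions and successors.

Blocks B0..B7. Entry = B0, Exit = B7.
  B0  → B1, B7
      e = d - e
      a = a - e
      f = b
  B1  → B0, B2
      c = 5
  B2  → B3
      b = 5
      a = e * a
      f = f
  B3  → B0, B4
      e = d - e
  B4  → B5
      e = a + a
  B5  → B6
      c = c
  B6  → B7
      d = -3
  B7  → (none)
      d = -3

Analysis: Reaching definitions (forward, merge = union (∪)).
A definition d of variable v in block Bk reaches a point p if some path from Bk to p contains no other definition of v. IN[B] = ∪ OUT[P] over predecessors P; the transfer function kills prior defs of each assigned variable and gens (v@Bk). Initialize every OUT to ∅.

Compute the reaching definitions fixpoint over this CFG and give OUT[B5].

Answer: {a@B2, b@B2, c@B5, e@B4, f@B2}

Trace:
Converged values:
  B0: | IN={a@B0, a@B2, b@B2, c@B1, e@B0, e@B3, f@B0, f@B2} | OUT={a@B0, b@B2, c@B1, e@B0, f@B0}
  B1: | IN={a@B0, b@B2, c@B1, e@B0, f@B0} | OUT={a@B0, b@B2, c@B1, e@B0, f@B0}
  B2: | IN={a@B0, b@B2, c@B1, e@B0, f@B0} | OUT={a@B2, b@B2, c@B1, e@B0, f@B2}
  B3: | IN={a@B2, b@B2, c@B1, e@B0, f@B2} | OUT={a@B2, b@B2, c@B1, e@B3, f@B2}
  B4: | IN={a@B2, b@B2, c@B1, e@B3, f@B2} | OUT={a@B2, b@B2, c@B1, e@B4, f@B2}
  B5: | IN={a@B2, b@B2, c@B1, e@B4, f@B2} | OUT={a@B2, b@B2, c@B5, e@B4, f@B2}
  B6: | IN={a@B2, b@B2, c@B5, e@B4, f@B2} | OUT={a@B2, b@B2, c@B5, d@B6, e@B4, f@B2}
  B7: | IN={a@B0, a@B2, b@B2, c@B1, c@B5, d@B6, e@B0, e@B4, f@B0, f@B2} | OUT={a@B0, a@B2, b@B2, c@B1, c@B5, d@B7, e@B0, e@B4, f@B0, f@B2}

Merge at B5: IN[B5] = OUT[B4] = {a@B2, b@B2, c@B1, e@B4, f@B2}
Applying B5's transfer function to that IN value gives OUT[B5] (row B5 above).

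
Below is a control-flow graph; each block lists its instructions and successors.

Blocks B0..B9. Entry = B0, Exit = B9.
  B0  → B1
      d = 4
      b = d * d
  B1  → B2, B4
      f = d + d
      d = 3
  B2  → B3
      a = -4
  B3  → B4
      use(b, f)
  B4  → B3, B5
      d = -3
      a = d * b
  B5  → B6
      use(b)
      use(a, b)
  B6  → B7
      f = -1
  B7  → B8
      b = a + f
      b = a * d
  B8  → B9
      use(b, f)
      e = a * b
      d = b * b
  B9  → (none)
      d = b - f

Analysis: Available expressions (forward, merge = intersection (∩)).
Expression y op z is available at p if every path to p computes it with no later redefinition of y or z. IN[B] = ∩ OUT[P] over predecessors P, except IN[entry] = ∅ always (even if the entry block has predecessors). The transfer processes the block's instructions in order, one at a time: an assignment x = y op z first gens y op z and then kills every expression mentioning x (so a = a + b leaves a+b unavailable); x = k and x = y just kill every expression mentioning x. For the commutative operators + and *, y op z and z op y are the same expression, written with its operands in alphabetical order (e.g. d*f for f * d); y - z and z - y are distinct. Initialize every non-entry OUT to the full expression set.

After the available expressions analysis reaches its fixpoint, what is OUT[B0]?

Answer: {d*d}

Working:
Per-block solution:
  B0: | IN={} | OUT={d*d}
  B1: | IN={d*d} | OUT={}
  B2: | IN={} | OUT={}
  B3: | IN={} | OUT={}
  B4: | IN={} | OUT={b*d}
  B5: | IN={b*d} | OUT={b*d}
  B6: | IN={b*d} | OUT={b*d}
  B7: | IN={b*d} | OUT={a*d, a+f}
  B8: | IN={a*d, a+f} | OUT={a*b, a+f, b*b}
  B9: | IN={a*b, a+f, b*b} | OUT={a*b, a+f, b*b, b-f}

B0 is the boundary node: IN[B0] = {}
Applying B0's transfer function to that IN value gives OUT[B0] (row B0 above).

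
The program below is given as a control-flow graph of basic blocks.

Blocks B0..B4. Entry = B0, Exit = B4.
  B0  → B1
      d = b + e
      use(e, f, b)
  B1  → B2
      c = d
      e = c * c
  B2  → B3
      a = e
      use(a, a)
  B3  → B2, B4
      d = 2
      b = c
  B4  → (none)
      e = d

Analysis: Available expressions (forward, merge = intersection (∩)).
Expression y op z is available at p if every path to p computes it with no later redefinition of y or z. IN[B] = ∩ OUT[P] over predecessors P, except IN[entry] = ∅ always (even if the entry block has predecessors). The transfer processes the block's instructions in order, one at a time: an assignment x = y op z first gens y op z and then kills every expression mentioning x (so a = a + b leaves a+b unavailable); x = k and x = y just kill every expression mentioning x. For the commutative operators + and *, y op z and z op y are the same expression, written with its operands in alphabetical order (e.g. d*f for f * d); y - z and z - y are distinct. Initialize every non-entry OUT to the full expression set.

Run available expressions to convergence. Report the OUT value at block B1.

Per-block solution:
  B0: | IN={} | OUT={b+e}
  B1: | IN={b+e} | OUT={c*c}
  B2: | IN={c*c} | OUT={c*c}
  B3: | IN={c*c} | OUT={c*c}
  B4: | IN={c*c} | OUT={c*c}

Merge at B1: IN[B1] = OUT[B0] = {b+e}
Applying B1's transfer function to that IN value gives OUT[B1] (row B1 above).

Answer: {c*c}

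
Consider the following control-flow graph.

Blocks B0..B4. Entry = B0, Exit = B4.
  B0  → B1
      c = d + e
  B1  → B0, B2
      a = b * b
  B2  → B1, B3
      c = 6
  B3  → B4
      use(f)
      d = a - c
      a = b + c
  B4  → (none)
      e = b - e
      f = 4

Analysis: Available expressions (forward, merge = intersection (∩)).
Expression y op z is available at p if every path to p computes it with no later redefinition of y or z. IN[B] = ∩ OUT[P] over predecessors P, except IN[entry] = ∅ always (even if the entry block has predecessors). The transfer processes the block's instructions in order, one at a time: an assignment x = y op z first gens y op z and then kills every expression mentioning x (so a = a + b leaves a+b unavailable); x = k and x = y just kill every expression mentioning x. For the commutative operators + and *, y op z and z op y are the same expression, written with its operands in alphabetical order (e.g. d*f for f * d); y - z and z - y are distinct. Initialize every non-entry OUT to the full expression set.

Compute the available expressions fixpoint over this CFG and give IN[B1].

Fixpoint table:
  B0: | IN={} | OUT={d+e}
  B1: | IN={d+e} | OUT={b*b, d+e}
  B2: | IN={b*b, d+e} | OUT={b*b, d+e}
  B3: | IN={b*b, d+e} | OUT={b*b, b+c}
  B4: | IN={b*b, b+c} | OUT={b*b, b+c}

Merge at B1: IN[B1] = OUT[B0] ∩ OUT[B2] = {d+e}

Answer: {d+e}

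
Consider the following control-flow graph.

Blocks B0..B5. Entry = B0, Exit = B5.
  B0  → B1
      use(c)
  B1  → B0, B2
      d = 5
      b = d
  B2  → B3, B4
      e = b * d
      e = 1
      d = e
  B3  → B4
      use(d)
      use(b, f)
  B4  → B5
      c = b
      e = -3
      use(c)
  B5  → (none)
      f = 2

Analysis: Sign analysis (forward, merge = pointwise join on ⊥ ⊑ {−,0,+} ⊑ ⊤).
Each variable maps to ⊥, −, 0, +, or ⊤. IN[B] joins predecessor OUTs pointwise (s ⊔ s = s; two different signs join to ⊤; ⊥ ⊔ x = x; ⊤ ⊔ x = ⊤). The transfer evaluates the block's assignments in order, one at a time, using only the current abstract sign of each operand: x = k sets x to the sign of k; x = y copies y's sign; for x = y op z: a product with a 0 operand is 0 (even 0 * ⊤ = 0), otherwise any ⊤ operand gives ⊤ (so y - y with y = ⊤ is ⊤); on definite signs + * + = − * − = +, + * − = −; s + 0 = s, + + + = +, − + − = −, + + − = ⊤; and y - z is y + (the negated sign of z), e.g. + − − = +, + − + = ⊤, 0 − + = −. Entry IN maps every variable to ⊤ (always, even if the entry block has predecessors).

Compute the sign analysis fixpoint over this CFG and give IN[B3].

Converged values:
  B0:  IN=(all ⊤)  OUT=(all ⊤)
  B1:  IN=(all ⊤)  OUT={b:+, d:+; rest ⊤}
  B2:  IN={b:+, d:+; rest ⊤}  OUT={b:+, d:+, e:+; rest ⊤}
  B3:  IN={b:+, d:+, e:+; rest ⊤}  OUT={b:+, d:+, e:+; rest ⊤}
  B4:  IN={b:+, d:+, e:+; rest ⊤}  OUT={b:+, c:+, d:+, e:-; rest ⊤}
  B5:  IN={b:+, c:+, d:+, e:-; rest ⊤}  OUT={b:+, c:+, d:+, e:-, f:+; rest ⊤}

Merge at B3: IN[B3] = OUT[B2] = {a: ⊤, b: +, c: ⊤, d: +, e: +, f: ⊤}

Answer: {a: ⊤, b: +, c: ⊤, d: +, e: +, f: ⊤}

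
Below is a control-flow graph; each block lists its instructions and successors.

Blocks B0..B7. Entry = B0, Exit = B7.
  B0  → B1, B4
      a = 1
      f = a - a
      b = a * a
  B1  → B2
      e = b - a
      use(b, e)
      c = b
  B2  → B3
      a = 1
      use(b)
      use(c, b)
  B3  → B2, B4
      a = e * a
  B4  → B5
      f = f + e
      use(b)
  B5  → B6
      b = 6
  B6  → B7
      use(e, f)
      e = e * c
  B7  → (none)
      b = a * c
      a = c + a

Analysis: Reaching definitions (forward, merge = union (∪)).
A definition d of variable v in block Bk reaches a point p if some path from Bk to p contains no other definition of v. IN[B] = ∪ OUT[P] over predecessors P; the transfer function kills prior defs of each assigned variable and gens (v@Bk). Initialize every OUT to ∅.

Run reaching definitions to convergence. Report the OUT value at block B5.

Fixpoint table:
  B0: | IN={} | OUT={a@B0, b@B0, f@B0}
  B1: | IN={a@B0, b@B0, f@B0} | OUT={a@B0, b@B0, c@B1, e@B1, f@B0}
  B2: | IN={a@B0, a@B3, b@B0, c@B1, e@B1, f@B0} | OUT={a@B2, b@B0, c@B1, e@B1, f@B0}
  B3: | IN={a@B2, b@B0, c@B1, e@B1, f@B0} | OUT={a@B3, b@B0, c@B1, e@B1, f@B0}
  B4: | IN={a@B0, a@B3, b@B0, c@B1, e@B1, f@B0} | OUT={a@B0, a@B3, b@B0, c@B1, e@B1, f@B4}
  B5: | IN={a@B0, a@B3, b@B0, c@B1, e@B1, f@B4} | OUT={a@B0, a@B3, b@B5, c@B1, e@B1, f@B4}
  B6: | IN={a@B0, a@B3, b@B5, c@B1, e@B1, f@B4} | OUT={a@B0, a@B3, b@B5, c@B1, e@B6, f@B4}
  B7: | IN={a@B0, a@B3, b@B5, c@B1, e@B6, f@B4} | OUT={a@B7, b@B7, c@B1, e@B6, f@B4}

Merge at B5: IN[B5] = OUT[B4] = {a@B0, a@B3, b@B0, c@B1, e@B1, f@B4}
Applying B5's transfer function to that IN value gives OUT[B5] (row B5 above).

Answer: {a@B0, a@B3, b@B5, c@B1, e@B1, f@B4}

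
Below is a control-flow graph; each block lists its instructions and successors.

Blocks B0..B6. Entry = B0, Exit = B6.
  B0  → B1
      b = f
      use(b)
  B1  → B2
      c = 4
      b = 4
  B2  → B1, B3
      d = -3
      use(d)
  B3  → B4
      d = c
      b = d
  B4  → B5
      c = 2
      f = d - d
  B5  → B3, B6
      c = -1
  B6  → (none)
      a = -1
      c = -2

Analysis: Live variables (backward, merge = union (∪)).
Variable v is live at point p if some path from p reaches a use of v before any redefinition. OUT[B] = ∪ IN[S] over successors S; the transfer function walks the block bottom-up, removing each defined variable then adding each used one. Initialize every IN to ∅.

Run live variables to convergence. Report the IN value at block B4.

Fixpoint table:
  B0: | IN={f} | OUT={}
  B1: | IN={} | OUT={c}
  B2: | IN={c} | OUT={c}
  B3: | IN={c} | OUT={d}
  B4: | IN={d} | OUT={}
  B5: | IN={} | OUT={c}
  B6: | IN={} | OUT={}

Merge at B4: OUT[B4] = IN[B5] = {}
Applying B4's transfer function to that OUT value gives IN[B4] (row B4 above).

Answer: {d}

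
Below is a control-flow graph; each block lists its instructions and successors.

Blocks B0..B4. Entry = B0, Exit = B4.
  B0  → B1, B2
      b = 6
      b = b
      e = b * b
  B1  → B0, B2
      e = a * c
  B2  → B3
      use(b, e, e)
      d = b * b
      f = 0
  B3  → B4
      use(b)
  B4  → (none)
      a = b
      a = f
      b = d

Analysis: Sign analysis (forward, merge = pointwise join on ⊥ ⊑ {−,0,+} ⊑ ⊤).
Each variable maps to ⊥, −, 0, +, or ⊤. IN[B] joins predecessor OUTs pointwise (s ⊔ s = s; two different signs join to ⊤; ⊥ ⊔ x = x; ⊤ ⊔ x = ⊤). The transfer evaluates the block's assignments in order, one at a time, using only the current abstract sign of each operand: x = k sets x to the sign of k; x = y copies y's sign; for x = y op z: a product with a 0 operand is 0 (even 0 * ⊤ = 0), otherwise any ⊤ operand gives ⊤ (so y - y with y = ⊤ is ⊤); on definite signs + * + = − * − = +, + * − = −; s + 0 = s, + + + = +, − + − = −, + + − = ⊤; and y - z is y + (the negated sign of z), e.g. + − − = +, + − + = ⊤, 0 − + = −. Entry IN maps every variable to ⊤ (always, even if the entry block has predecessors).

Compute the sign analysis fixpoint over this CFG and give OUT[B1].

Answer: {a: ⊤, b: +, c: ⊤, d: ⊤, e: ⊤, f: ⊤}

Working:
Per-block solution:
  B0:   IN=(all ⊤)   OUT={b:+, e:+; rest ⊤}
  B1:   IN={b:+, e:+; rest ⊤}   OUT={b:+; rest ⊤}
  B2:   IN={b:+; rest ⊤}   OUT={b:+, d:+, f:0; rest ⊤}
  B3:   IN={b:+, d:+, f:0; rest ⊤}   OUT={b:+, d:+, f:0; rest ⊤}
  B4:   IN={b:+, d:+, f:0; rest ⊤}   OUT={a:0, b:+, d:+, f:0; rest ⊤}

Merge at B1: IN[B1] = OUT[B0] = {a: ⊤, b: +, c: ⊤, d: ⊤, e: +, f: ⊤}
Applying B1's transfer function to that IN value gives OUT[B1] (row B1 above).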